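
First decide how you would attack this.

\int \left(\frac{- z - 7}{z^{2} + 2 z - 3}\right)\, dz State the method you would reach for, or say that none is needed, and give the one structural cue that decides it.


Method: partial fractions — the denominator z^{2} + 2 z - 3 factors, so the quotient decomposes into elementary partial fractions term by term.


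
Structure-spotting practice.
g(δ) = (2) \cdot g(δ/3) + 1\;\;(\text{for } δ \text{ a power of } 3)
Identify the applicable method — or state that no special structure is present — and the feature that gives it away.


Technique: the master substitution — the argument contracts 3-fold per step: reindex δ exponentially and solve the linear recurrence in the new index.


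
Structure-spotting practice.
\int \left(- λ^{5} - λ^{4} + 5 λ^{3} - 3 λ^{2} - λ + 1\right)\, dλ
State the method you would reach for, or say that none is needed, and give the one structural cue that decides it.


Best approach: no special technique — every term is a constant multiple of a power of λ; term-wise power-rule integration needs no preliminary transformation.


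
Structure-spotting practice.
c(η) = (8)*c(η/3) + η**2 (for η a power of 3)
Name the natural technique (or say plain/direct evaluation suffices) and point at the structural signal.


Verdict: the master substitution — divide-the-index recursion (η/3 inside the call) straightens out once the index is rewritten as 3^m.


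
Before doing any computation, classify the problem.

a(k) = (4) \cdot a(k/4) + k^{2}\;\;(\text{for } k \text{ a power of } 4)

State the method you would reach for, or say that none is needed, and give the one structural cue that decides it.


Diagnosis: the master substitution — the argument shrinks by the factor 4, so measure the index on a logarithmic scale and the recursion becomes a shift.


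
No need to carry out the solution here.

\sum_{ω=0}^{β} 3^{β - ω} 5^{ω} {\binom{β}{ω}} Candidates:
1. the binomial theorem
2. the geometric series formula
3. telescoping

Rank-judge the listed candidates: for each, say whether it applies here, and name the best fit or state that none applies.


Technique: the binomial theorem — terms weighting {\binom{β}{ω}} against matched powers of 5 and 3 reassemble into (5 + 3)^β by the binomial theorem.
- the binomial theorem: yes, a natural case for it.
- the geometric series formula: no single multiplier carries one term to the next throughout the sum.
- telescoping — the terms as presented offer no neighboring cancellation — a telescoping rewrite may exist, but the displayed structure does not hand one over.


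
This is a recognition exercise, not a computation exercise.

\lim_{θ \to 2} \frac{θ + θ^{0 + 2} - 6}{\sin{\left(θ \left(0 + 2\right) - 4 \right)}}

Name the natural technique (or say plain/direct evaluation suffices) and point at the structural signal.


Method: l'Hôpital's rule (0/0) — both numerator and denominator vanish at 2: the genuine 0/0 indeterminate that l'Hôpital exists for. The standard small-argument limits would also carry it; the rule is the systematic route.


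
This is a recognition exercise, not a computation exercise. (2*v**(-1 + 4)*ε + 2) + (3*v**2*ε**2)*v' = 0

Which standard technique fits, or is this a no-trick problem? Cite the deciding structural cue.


Best approach: the exact-equation method — check exactness first: here it holds ((2*v**(-1 + 4)*ε + 2), 3*v**2*ε**2 have matching cross partials), so no integrating factor is needed.


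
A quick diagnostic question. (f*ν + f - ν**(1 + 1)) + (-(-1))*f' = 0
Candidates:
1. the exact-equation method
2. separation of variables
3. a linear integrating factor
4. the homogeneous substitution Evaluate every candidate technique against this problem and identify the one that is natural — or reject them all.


Verdict: a linear integrating factor — linear in the unknown with genuine forcing: multiply through by the exponential of the integrated coefficient and the left side closes into one derivative.
- the exact-equation method — the mixed-partials test fails on this split — it is not an exact differential as presented.
- separation of variables: the two dependences are entangled, not a clean product of one-variable pieces.
- a linear integrating factor: applies; the problem has the shape this method handles.
- the homogeneous substitution — the ratio of the variables does not determine the slope.


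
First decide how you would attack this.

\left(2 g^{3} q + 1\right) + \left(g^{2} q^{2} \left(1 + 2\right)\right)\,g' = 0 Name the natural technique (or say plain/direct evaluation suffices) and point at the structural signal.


Diagnosis: the exact-equation method — equality of cross partials is the green light — assemble the potential function term by term.


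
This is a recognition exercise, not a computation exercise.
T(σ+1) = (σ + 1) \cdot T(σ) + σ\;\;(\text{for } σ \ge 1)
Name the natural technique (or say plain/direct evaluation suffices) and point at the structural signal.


Diagnosis: a summation factor — with the index-dependent coefficient σ + 1, dividing by the cumulative product turns the left side into a pure difference.


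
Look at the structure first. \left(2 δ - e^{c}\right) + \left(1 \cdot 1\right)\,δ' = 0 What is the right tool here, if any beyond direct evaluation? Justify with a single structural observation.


Technique: a linear integrating factor — arrange it as δ' + 2·δ = (the forcing term) and the integrating factor does the rest.


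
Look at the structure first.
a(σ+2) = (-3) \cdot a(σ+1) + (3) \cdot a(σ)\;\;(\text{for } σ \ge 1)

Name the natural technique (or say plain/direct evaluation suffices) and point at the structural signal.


Technique: the characteristic-root method — shift-invariance with fixed coefficients calls for exponential trials; the characteristic polynomial finds every r^σ.


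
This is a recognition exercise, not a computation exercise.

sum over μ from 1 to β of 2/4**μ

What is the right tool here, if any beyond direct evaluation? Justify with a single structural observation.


Technique: the geometric series formula — consecutive terms stand in a fixed index-free ratio — the geometric sum formula closes it.


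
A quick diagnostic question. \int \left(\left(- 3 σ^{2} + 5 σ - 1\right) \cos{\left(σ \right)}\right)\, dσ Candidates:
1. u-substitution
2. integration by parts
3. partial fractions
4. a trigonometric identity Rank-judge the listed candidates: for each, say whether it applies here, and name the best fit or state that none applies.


Verdict: integration by parts — the integrand splits as - 3 σ^{2} + 5 σ - 1 times \cos{\left(σ \right)} — repeatedly differentiating the polynomial part kills it, which is the parts ladder.
- u-substitution: no subexpression of the integrand serves as a whole-integral substitution inner — individual terms may offer their own, but none carries its derivative as a factor of the full integrand; a working change of variable would have to be constructed from outside the expression.
- integration by parts — yes — fits the structure here.
- partial fractions: there is no rational-function structure to decompose.
- a trigonometric identity — there is no trigonometric structure whose rewriting would simplify the integrand.


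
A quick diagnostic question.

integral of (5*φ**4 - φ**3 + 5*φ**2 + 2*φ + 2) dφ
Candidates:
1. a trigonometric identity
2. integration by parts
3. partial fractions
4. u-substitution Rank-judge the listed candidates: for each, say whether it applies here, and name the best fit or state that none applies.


Technique: no special technique — scan for structure and find none: constant multiples of powers of φ, integrate directly.
- a trigonometric identity — with no trigonometric functions present, identity rewriting has no target.
- integration by parts — splitting off a factor buys nothing — the integrand integrates directly without parts.
- partial fractions: there is no rational-function structure to decompose.
- u-substitution: any workable substitution here is cosmetic — the integrand is already in directly integrable form.


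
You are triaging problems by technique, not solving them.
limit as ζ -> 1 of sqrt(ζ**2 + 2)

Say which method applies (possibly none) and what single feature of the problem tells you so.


Diagnosis: no special technique — no zero denominators, no indeterminate clash at 1 — substitute and read off the value.


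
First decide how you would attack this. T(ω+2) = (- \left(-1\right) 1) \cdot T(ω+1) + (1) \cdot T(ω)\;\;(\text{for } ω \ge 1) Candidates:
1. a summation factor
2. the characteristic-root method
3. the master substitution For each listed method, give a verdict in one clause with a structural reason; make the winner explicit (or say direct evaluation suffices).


Best approach: the characteristic-root method — constant coefficients and linearity mean the ansatz r^ω reduces it to solving the characteristic polynomial.
- a summation factor: the recurrence reaches back more than one step, outside the first-order family a summation factor normalizes.
- the characteristic-root method — yes, a natural case for it.
- the master substitution: no fixed divisor shrinks the index between calls.


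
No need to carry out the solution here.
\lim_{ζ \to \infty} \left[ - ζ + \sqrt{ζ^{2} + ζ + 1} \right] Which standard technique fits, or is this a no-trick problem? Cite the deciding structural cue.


Diagnosis: conjugate multiplication — two divergent pieces with a minus sign between them and a radical in the mix: rationalize \sqrt{ζ^{2} + ζ + 1} - ζ before any limit law applies.


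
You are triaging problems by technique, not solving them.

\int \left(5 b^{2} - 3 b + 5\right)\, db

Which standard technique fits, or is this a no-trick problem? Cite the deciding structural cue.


Technique: no special technique — scan for structure and find none: constant multiples of powers of b, integrate directly.


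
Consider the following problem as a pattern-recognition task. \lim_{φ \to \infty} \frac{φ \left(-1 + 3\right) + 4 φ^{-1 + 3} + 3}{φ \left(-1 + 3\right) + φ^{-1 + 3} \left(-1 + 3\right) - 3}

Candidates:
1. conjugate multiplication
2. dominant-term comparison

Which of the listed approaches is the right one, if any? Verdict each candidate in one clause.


Diagnosis: dominant-term comparison — divide by the highest power of φ present: lower-order terms vanish and the dominant ratio remains.
- conjugate multiplication: no difference of divergent radicals appears, so rationalizing has nothing to cancel.
- dominant-term comparison: applies; the problem has the shape this method handles.


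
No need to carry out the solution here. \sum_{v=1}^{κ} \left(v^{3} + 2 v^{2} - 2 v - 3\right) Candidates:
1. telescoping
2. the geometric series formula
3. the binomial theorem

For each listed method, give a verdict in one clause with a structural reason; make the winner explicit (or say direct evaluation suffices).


Best approach: no special technique — every summand is a constant multiple of a power of v — apply the standard power-sum identities one degree at a time.
- telescoping — neither a shifted-difference shape nor integer-spaced poles are present.
- the geometric series formula: no single multiplier carries one term to the next throughout the sum.
- the binomial theorem — there is no pair of bases whose matched powers would reassemble into a single binomial power.


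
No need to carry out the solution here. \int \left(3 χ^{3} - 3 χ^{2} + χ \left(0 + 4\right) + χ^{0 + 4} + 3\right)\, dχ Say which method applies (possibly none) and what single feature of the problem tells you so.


Method: no special technique — every term is a constant multiple of a power of χ; term-wise power-rule integration needs no preliminary transformation.


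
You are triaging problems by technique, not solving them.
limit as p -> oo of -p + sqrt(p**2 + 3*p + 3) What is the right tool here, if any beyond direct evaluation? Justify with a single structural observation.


Verdict: conjugate multiplication — sqrt(p**2 + 3*p + 3) and p both blow up, but their difference is tame once the conjugate rationalizes it.


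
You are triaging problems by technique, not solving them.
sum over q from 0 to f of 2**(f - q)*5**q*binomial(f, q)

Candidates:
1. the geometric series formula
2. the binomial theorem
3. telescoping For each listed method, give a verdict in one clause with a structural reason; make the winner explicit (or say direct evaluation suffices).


Technique: the binomial theorem — binomial(f, q) weighting matched powers of 5 and 2 is the expanded form of (5 + 2)^f — fold it back up.
- the geometric series formula: consecutive terms are not related by a fixed multiplier.
- the binomial theorem — a fit — the right tool for this form.
- telescoping: in the displayed form, no term reappears at a neighboring index to cancel against.


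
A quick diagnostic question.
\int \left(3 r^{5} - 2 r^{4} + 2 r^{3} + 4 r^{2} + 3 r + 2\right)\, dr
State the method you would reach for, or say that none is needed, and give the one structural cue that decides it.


Best approach: no special technique — every term is a constant multiple of a power of r; term-wise power-rule integration needs no preliminary transformation.


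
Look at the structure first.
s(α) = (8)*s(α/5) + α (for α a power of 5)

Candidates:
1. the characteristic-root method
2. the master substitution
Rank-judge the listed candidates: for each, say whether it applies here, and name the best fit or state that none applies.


Diagnosis: the master substitution — the index is divided (α/5), not shifted — substitute α = 5^m to straighten it into a shift recurrence.
- the characteristic-root method: a divided-index call is not the fixed-shift linear shape that characteristic roots solve.
- the master substitution — applicable, and directly so.


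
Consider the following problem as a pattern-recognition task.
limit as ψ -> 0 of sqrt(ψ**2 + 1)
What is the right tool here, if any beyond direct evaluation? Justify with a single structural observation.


Diagnosis: no special technique — the expression is continuous at the evaluation point — substitute directly; no indeterminate form appears.


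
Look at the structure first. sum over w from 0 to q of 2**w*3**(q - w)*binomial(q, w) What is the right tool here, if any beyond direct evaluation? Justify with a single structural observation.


Verdict: the binomial theorem — binomial coefficients against complementary powers of 2 and 3: recognize the binomial expansion and resum.


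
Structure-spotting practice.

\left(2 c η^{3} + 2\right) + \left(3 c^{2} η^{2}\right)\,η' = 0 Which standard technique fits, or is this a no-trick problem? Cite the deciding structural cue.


Best approach: the exact-equation method — check exactness first: here it holds (2 c η^{3} + 2, 3 c^{2} η^{2} have matching cross partials), so no integrating factor is needed.


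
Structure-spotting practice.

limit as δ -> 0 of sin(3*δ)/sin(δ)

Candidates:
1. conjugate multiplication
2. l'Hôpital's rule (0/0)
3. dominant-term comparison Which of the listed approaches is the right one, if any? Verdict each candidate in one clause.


Method: l'Hôpital's rule (0/0) — numerator and denominator both vanish at 0 — a genuine 0/0 form, which is exactly when l'Hôpital applies. Expanding numerator and denominator to first order gives the same value — the rule automates exactly that.
- conjugate multiplication: rationalization has no target — no divergent radical difference appears.
- l'Hôpital's rule (0/0) — applies; the problem has the shape this method handles.
- dominant-term comparison — no dominant power emerges to decide the limit by degree comparison.


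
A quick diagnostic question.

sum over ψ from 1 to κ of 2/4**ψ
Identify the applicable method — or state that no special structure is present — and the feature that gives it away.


Method: the geometric series formula — consecutive terms stand in a fixed index-free ratio — the geometric sum formula closes it.


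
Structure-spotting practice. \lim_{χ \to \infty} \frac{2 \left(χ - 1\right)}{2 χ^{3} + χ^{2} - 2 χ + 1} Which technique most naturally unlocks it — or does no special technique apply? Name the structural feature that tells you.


Diagnosis: dominant-term comparison — as χ grows, only the highest-degree terms matter — compare leading terms and read the limit off. As a single quotient, the ∞/∞ shape would yield to repeated differentiation as well — the growth comparison gets there in one look.


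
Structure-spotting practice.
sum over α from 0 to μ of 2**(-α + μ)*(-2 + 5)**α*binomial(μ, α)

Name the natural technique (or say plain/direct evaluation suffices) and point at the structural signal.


Technique: the binomial theorem — terms weighting binomial(μ, α) against matched powers of (-2 + 5) and 2 reassemble into ((-2 + 5) + 2)^μ by the binomial theorem.


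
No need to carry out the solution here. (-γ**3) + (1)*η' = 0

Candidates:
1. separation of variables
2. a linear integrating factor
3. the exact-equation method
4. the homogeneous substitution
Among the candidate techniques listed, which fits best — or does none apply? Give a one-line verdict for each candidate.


Verdict: no special technique — solved for the derivative, η never appears on the right — this is a direct integration in γ, not a differential-equations problem at heart.
- separation of variables — separation is only trivially available — with the unknown absent from the slope this is a direct integration, not a separation problem.
- a linear integrating factor — with the unknown absent the integrating factor is a formality; direct integration is the working structure.
- the exact-equation method — with the unknown absent from both coefficients, the cross-partial test holds emptily — nothing for the exact method to work on.
- the homogeneous substitution: the ratio of the variables does not determine the slope.


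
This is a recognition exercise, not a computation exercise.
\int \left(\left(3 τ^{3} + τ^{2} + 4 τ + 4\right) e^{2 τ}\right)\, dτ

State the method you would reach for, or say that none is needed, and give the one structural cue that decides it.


Method: integration by parts — the integrand splits as 3 τ^{3} + τ^{2} + 4 τ + 4 times e^{2 τ} — repeatedly differentiating the polynomial part kills it, which is the parts ladder.


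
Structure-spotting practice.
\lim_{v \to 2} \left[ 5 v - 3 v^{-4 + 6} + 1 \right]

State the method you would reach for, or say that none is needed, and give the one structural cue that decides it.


Diagnosis: no special technique — no denominator vanishes and nothing blows up at 2: direct substitution is the whole computation.


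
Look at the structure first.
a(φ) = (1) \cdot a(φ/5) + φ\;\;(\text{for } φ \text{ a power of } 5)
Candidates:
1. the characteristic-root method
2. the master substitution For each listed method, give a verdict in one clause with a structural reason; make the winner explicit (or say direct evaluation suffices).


Diagnosis: the master substitution — treat m = log base 5 of φ as the new clock: one recursion step advances m by one while φ scales by 5.
- the characteristic-root method: a divided-index call is not the fixed-shift linear shape that characteristic roots solve.
- the master substitution: yes — fits the structure here.


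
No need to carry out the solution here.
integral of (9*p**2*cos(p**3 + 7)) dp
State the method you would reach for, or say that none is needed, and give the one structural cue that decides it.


Technique: u-substitution — everything non-trivial happens through the inner expression p**3 + 7, and its derivative accounts for the remaining factor up to a constant, so set u = p**3 + 7.


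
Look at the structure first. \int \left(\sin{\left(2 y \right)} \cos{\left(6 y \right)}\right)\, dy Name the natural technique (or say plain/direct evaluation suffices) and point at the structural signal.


Technique: a trigonometric identity — \sin{\left(2 y \right)} \cos{\left(6 y \right)} mixes two frequencies; the product-to-sum identity splits it into single-frequency sinusoids.


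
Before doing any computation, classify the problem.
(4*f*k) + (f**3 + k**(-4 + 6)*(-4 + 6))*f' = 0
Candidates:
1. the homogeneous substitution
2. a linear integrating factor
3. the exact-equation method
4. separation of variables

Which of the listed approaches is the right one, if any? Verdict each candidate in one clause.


Verdict: the exact-equation method — because the two cross partials coincide, the form is conservative as written — recover its potential in (k, f).
- the homogeneous substitution: the ratio of the variables does not determine the slope.
- a linear integrating factor — a nonlinear term in the unknown puts this outside the integrating-factor template.
- the exact-equation method: yes — fits the structure here.
- separation of variables: no algebra isolates the independent variable on one side and the unknown on the other.


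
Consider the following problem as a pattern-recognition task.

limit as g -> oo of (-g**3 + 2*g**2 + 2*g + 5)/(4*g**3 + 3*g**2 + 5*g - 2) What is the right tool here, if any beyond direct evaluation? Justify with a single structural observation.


Diagnosis: dominant-term comparison — divide by the highest power of g present: lower-order terms vanish and the dominant ratio remains. Differentiating the expression as a single quotient would eventually settle it as well; matching dominant growth settles it immediately.


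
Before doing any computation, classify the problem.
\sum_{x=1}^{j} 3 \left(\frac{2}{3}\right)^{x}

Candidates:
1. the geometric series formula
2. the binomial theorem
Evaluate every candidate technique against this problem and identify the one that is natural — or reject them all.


Method: the geometric series formula — the ratio of consecutive terms is the constant \frac{2}{3}, independent of the index — a geometric sum.
- the geometric series formula — applicable, and directly so.
- the binomial theorem: no binomial coefficients pair with matched powers.


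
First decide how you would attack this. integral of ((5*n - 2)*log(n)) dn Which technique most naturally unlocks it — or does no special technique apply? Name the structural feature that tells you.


Method: integration by parts — log(n) blocks direct integration but differentiates to something rational — parts with the polynomial factor 5*n - 2 as dv.


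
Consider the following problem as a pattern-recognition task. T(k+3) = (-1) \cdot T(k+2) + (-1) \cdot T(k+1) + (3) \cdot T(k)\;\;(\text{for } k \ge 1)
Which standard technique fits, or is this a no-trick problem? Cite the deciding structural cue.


Best approach: the characteristic-root method — the recurrence is linear and homogeneous with constant coefficients, so the ansatz r^k turns it into a polynomial equation for r.


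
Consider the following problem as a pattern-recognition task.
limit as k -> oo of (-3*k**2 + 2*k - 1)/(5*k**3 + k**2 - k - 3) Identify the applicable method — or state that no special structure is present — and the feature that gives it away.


Method: dominant-term comparison — as k grows, only the highest-degree terms matter — compare leading terms and read the limit off. Viewed as a single quotient this is an ∞/∞ form — an at-infinity application of l'Hôpital's rule would also resolve it; comparing leading growth reads the answer without differentiating.


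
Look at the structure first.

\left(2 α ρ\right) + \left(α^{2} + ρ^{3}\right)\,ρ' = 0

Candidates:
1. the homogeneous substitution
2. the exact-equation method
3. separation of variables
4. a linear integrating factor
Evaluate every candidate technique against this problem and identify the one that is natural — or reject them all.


Verdict: the exact-equation method — this form is already the differential of something: the matching mixed partials of 2 α ρ and α^{2} + ρ^{3} prove it.
- the homogeneous substitution: the ratio substitution does not collapse this equation.
- the exact-equation method — yes — fits the structure here.
- separation of variables: the two dependences are entangled, not a clean product of one-variable pieces.
- a linear integrating factor — the unknown enters nonlinearly (through a power, a denominator, or a transcendental function), which the linear integrating-factor recipe cannot absorb as-is — any repair would come from a preliminary substitution, not the factor.


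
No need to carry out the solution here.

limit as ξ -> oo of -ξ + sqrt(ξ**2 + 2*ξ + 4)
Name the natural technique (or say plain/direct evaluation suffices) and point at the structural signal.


Best approach: conjugate multiplication — infinity minus infinity with a radical in play — multiply by the conjugate so the divergences of sqrt(ξ**2 + 2*ξ + 4) and ξ annihilate.


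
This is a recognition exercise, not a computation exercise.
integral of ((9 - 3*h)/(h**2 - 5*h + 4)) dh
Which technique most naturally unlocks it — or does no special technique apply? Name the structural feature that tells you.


Verdict: partial fractions — rational integrand, reducible denominator h**2 - 5*h + 4: decompose first, integrate second.


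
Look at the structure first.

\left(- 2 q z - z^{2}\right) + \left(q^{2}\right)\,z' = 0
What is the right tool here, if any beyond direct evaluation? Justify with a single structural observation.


Verdict: the homogeneous substitution — the slope's numerator and denominator share total degree; set v = z/q and the equation drops to separable form. This doubles as a Bernoulli equation in the unknown as written; the homogeneous route needs no setup at all.


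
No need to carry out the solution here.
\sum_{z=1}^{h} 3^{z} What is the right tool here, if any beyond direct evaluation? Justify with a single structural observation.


Diagnosis: the geometric series formula — consecutive terms stand in a fixed index-free ratio — the geometric sum formula closes it.


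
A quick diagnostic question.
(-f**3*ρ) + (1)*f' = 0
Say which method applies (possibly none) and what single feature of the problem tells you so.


Diagnosis: separation of variables — a product of single-variable factors, ρ and f**3 — the textbook separable form.


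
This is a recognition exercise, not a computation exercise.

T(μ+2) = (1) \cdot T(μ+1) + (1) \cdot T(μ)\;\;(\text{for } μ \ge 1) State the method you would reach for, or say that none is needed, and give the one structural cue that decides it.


Technique: the characteristic-root method — linear, homogeneous, constant coefficients: solutions of the form r^μ exist — find the roots of the characteristic polynomial.


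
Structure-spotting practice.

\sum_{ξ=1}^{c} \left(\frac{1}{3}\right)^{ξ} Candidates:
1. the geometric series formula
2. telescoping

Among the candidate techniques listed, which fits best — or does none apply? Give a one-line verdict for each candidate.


Verdict: the geometric series formula — check a ratio of consecutive terms: it is \frac{1}{3}, independent of the index, so the geometric formula closes the sum.
- the geometric series formula — applies; the problem has the shape this method handles.
- telescoping — as presented, consecutive terms share no shifted copy to cancel against — no rewrite is on display to change that.


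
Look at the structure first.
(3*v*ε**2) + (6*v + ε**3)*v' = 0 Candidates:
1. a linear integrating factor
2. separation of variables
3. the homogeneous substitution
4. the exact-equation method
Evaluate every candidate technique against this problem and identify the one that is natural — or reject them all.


Diagnosis: the exact-equation method — equality of cross partials is the green light — assemble the potential function term by term.
- a linear integrating factor: a nonlinear term in the unknown puts this outside the integrating-factor template.
- separation of variables — the two dependences do not factor apart.
- the homogeneous substitution — the slope does not depend on the ratio of the variables alone.
- the exact-equation method — applies; the problem has the shape this method handles.


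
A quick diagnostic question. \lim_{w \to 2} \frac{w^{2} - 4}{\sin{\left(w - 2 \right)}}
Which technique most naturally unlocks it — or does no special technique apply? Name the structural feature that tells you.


Verdict: l'Hôpital's rule (0/0) — both numerator and denominator vanish at 2: the genuine 0/0 indeterminate that l'Hôpital exists for. A first-order expansion at the point is an equally standard path; the rule packages it.


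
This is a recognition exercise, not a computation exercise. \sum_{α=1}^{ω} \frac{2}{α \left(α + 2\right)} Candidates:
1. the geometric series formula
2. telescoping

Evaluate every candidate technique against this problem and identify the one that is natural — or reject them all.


Technique: telescoping — \frac{2}{α \left(α + 2\right)} hides a difference of shifted reciprocals — decompose it and the middle of the sum vanishes.
- the geometric series formula — dividing successive terms gives an index-dependent quantity, not a constant.
- telescoping — applicable, and directly so.


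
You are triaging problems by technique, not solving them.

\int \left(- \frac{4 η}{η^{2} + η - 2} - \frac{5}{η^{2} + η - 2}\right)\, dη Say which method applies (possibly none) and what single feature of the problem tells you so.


Method: partial fractions — the integrand is a proper rational function and its denominator η^{2} + η - 2 factors into distinct pieces, so it splits into simple fractions.


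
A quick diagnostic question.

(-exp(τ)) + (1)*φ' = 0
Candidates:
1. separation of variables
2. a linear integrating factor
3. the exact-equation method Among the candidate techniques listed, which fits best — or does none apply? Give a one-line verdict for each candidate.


Method: no special technique — the slope is a pure function of τ; integrate both sides and be done.
- separation of variables: separation is only trivially available — with the unknown absent from the slope this is a direct integration, not a separation problem.
- a linear integrating factor: with the unknown absent the integrating factor is a formality; direct integration is the working structure.
- the exact-equation method — no dependence on the unknown anywhere: exactness is a label without content here.


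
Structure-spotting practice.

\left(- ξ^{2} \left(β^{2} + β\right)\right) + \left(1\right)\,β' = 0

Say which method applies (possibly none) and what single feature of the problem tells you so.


Best approach: separation of variables — one side of the product carries the independent variable, the other the unknown — the textbook separation shape. A Bernoulli substitution applies to this equation as given; separation takes the same equation in its displayed form.


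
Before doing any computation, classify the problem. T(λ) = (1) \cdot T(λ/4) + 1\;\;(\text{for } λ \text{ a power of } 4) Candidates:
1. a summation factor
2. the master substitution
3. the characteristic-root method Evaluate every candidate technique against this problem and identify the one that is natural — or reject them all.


Diagnosis: the master substitution — the argument contracts 4-fold per step: reindex λ exponentially and solve the linear recurrence in the new index.
- a summation factor — a divided-index call is outside the fixed-shift first-order family a summation factor normalizes.
- the master substitution — applicable, and directly so.
- the characteristic-root method — a divided-index call is not the fixed-shift linear shape that characteristic roots solve.


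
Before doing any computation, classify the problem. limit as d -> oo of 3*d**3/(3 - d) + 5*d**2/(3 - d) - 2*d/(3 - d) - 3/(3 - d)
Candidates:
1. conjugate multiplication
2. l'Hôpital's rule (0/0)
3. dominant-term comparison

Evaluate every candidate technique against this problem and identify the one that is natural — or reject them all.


Technique: dominant-term comparison — growth-rate triage: the leading powers of d decide the limit, everything else is noise.
- conjugate multiplication: there are no radicals in tension whose conjugate would simplify matters.
- l'Hôpital's rule (0/0) — viewed as a single quotient this runs to ∞/∞, not the 0/0 clash this candidate addresses; an at-infinity variant of the rule would resolve it, but comparing leading growth reads the answer without differentiating.
- dominant-term comparison — yes, a natural case for it.


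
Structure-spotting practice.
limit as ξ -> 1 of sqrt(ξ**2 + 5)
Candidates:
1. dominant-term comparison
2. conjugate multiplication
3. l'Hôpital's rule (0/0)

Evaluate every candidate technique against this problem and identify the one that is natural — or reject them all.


Best approach: no special technique — the expression is continuous at the evaluation point — substitute directly; no indeterminate form appears.
- dominant-term comparison: no dominant power emerges to decide the limit by degree comparison.
- conjugate multiplication: multiplying by a conjugate would not remove any indeterminacy here.
- l'Hôpital's rule (0/0): substituting the point produces a determinate value, not a 0 over 0 clash.


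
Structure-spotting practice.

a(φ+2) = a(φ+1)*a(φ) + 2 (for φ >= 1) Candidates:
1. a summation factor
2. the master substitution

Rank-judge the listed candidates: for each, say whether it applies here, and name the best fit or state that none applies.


Technique: no special technique — this one you iterate or analyze qualitatively: the nonlinearity defeats linear solution methods.
- a summation factor: no summation factor applies — the rule is not linear in the sequence values.
- the master substitution: with no divided-index recursive call, reindexing by powers of a base buys nothing.


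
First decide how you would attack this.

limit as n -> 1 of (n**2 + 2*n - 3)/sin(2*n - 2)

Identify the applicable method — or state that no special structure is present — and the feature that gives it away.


Verdict: l'Hôpital's rule (0/0) — plug in 1: top and bottom both hit zero, so differentiate each and retry. A local series expansion at the point resolves it as well; the rule is the packaged version of that step.


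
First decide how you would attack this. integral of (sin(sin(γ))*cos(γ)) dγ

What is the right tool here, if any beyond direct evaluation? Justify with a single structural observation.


Method: u-substitution — spotting that cos(γ) is a constant multiple of the derivative of sin(γ) is the key observation — substitute u = sin(γ) and the integral becomes one-dimensional in u.


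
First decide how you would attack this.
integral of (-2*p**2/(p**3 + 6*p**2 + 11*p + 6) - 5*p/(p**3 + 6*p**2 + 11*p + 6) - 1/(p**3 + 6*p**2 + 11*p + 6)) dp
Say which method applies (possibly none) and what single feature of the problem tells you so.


Technique: partial fractions — p**3 + 6*p**2 + 11*p + 6 splits into linear pieces, so the quotient is a sum of simple fractions — decompose before integrating.


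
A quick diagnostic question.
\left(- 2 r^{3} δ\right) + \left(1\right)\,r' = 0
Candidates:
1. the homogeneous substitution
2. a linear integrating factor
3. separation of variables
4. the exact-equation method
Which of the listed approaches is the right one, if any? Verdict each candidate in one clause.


Verdict: separation of variables — solved for the derivative, the right side splits multiplicatively into a function of each variable alone — divide and integrate each side.
- the homogeneous substitution: rescaling both variables together changes the slope, so no ratio substitution collapses it.
- a linear integrating factor — a nonlinear term in the unknown puts this outside the integrating-factor template.
- separation of variables — applicable, and directly so.
- the exact-equation method: no potential function has this form as its differential, as written.


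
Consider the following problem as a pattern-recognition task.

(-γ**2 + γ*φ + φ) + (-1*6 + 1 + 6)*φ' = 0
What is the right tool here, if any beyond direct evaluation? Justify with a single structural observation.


Technique: a linear integrating factor — linear in the unknown with genuine forcing: multiply through by the exponential of the integrated coefficient and the left side closes into one derivative.


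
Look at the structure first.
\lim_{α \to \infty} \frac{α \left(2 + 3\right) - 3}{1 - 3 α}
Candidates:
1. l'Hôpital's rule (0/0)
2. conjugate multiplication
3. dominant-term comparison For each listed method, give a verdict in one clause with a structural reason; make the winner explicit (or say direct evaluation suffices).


Diagnosis: dominant-term comparison — growth-rate triage: the leading powers of α decide the limit, everything else is noise.
- l'Hôpital's rule (0/0) — no 0/0 form appears: written as one quotient, top and bottom both grow without bound, and the ratio is decided by their leading terms.
- conjugate multiplication — multiplying by a conjugate would not remove any indeterminacy here.
- dominant-term comparison — a fit — the right tool for this form.


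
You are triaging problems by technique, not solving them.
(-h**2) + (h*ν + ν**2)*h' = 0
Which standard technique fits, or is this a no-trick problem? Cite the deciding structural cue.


Technique: the homogeneous substitution — scaling ν and h together leaves the slope fixed — it depends only on h/ν, so substitute the ratio. This can also be massaged into Bernoulli form (the roles of the variables may need exchanging); the homogeneous substitution avoids that setup.


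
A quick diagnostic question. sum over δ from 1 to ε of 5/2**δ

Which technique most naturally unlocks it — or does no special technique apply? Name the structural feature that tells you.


Verdict: the geometric series formula — consecutive terms stand in a fixed index-free ratio — the geometric sum formula closes it.


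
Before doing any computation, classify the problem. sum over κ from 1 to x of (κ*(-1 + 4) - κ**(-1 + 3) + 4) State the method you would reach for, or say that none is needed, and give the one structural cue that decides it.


Best approach: no special technique — no cancellation, no constant ratio, no binomial weights — just polynomial terms summed directly.


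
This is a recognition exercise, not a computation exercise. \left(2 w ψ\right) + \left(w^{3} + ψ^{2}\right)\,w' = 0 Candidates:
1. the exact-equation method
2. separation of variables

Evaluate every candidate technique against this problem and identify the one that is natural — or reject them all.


Best approach: the exact-equation method — checking ∂/∂w of 2 w ψ against ∂/∂ψ of w^{3} + ψ^{2}: they match — the equation is exact as it stands.
- the exact-equation method — yes — fits the structure here.
- separation of variables: the two dependences do not factor apart.


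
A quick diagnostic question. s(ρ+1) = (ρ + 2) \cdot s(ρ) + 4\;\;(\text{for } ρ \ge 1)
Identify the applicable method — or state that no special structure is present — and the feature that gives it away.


Technique: a summation factor — the coefficient ρ + 2 drifts with the index, so no fixed root exists; normalizing by the cumulative product telescopes it.


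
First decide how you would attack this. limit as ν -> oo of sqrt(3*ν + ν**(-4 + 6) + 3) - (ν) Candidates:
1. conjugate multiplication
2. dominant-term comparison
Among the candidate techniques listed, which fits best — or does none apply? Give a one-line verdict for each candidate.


Verdict: conjugate multiplication — infinity minus infinity with a radical in play — multiply by the conjugate so the divergences of sqrt(3*ν + ν**(-4 + 6) + 3) and ν annihilate.
- conjugate multiplication: yes, a natural case for it.
- dominant-term comparison: this limit is not decided by comparing polynomial growth at infinity.
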